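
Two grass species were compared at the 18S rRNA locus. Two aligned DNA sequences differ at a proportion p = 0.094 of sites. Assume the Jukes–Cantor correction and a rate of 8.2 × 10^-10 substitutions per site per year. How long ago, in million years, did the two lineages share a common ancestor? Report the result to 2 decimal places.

61.24

d = −(3/4) ln(1 − 4p/3) = −0.75 ln(1 − 0.125333) = −0.75 ln(0.874667)
  = −0.75 × (-0.133912) = 0.100434 substitutions/site.
Under a molecular clock d = 2μt, so t = d/(2μ) = 0.100434 / (2 × 8.2 × 10^-10) = 61.24 million years.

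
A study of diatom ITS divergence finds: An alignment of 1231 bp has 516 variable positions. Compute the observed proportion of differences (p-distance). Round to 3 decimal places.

p = 516/1231 = 0.419171… ≈ 0.419 (to 3 d.p.).

0.419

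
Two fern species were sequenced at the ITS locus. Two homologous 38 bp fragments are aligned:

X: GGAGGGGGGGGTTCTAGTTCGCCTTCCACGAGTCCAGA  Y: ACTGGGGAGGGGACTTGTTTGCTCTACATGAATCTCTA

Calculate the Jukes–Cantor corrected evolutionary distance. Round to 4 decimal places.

0.6181

The sequences differ at 16 of 38 sites, so p = 16/38 ≈ 0.421053.
d = −(3/4) ln(1 − 4p/3) = −0.75 ln(1 − 0.561404) = −0.75 ln(0.438596)
  = −0.75 × (-0.824177) = 0.618133 substitutions/site.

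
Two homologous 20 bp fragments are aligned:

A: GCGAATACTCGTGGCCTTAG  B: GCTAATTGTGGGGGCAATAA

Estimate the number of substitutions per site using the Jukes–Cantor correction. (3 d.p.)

The sequences differ at 8 of 20 sites (3, 7, 8, 10, 12, 16, 17, 20), so p = 8/20 = 0.4.
d = −(3/4) ln(1 − 4p/3) = −0.75 ln(1 − 0.533333) = −0.75 ln(0.466667)
  = −0.75 × (-0.762139) = 0.571604 substitutions/site.

0.572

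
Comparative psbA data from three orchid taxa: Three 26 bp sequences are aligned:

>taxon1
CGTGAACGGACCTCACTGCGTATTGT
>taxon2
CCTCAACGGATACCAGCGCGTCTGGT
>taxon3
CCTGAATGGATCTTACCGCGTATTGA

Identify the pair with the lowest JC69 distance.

taxon1 and taxon3

taxon1–taxon2: 9/26 differ, p = 0.346, d = 0.464.
taxon1–taxon3: 6/26 differ, p = 0.231, d = 0.276.
taxon2–taxon3: 9/26 differ, p = 0.346, d = 0.464.
The smallest distance is between taxon1 and taxon3.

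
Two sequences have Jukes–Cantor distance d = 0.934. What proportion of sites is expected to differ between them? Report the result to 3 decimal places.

0.534

p = (3/4)(1 − e^(−4d/3)) = 0.75 × (1 − e^(-1.245333)) = 0.75 × (1 − 0.287845) = 0.534116.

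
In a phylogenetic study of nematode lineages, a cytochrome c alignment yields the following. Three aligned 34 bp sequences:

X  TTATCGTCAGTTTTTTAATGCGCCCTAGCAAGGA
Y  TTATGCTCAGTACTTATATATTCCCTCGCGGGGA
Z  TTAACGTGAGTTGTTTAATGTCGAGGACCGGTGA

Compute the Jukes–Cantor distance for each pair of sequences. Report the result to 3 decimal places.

d(X,Y) = 0.477, d(X,Z) = 0.535, d(Y,Z) = 0.824

X–Y: 12/34 sites differ → p ≈ 0.352941, d = −0.75 ln(1 − 0.470588) = 0.476991 ≈ 0.477.
X–Z: 13/34 sites differ → p ≈ 0.382353, d = −0.75 ln(1 − 0.509804) = 0.534712 ≈ 0.535.
Y–Z: 17/34 sites differ → p = 0.5, d = −0.75 ln(1 − 0.666667) = 0.823960 ≈ 0.824.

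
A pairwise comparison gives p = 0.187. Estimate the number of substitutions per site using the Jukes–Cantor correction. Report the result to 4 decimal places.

d = −(3/4) ln(1 − 4p/3) = −0.75 ln(1 − 0.249333) = −0.75 ln(0.750667)
  = −0.75 × (-0.286793) = 0.215095 substitutions/site.

0.2151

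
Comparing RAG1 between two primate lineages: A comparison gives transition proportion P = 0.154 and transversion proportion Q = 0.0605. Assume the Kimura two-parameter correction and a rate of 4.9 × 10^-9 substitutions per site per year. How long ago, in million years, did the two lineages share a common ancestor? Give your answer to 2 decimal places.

Under the Kimura two-parameter model, d = −½ ln(1 − 2P − Q) − ¼ ln(1 − 2Q).
1 − 2P − Q = 0.6315, giving −½ ln(0.6315) = 0.229829.
1 − 2Q = 0.879, giving −¼ ln(0.879) = 0.032243.
d = 0.229829 + 0.032243 = 0.262072.
Under a molecular clock d = 2μt, so t = d/(2μ) = 0.262072 / (2 × 4.9 × 10^-9) = 26.74 million years.

26.74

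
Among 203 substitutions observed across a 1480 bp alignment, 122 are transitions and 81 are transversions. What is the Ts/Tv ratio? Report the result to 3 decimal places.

R = 122/81 = 1.506172… ≈ 1.506 (to 3 d.p.).

1.506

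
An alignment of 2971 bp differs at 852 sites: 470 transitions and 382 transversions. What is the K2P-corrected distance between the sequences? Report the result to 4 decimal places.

0.3687

P = 470/2971 ≈ 0.158196 and Q = 382/2971 ≈ 0.128576.
Under the Kimura two-parameter model, d = −½ ln(1 − 2P − Q) − ¼ ln(1 − 2Q).
1 − 2P − Q = 0.555032, giving −½ ln(0.555032) = 0.294365.
1 − 2Q = 0.742848, giving −¼ ln(0.742848) = 0.074316.
d = 0.294365 + 0.074316 = 0.368681.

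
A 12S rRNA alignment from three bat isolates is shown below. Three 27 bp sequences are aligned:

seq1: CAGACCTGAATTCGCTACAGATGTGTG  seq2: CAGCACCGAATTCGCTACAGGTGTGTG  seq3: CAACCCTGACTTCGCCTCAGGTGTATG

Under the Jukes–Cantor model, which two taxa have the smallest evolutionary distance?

seq1 and seq2

seq1–seq2: 4/27 differ, p = 0.148, d = 0.165.
seq1–seq3: 7/27 differ, p = 0.259, d = 0.318.
seq2–seq3: 7/27 differ, p = 0.259, d = 0.318.
The smallest distance is between seq1 and seq2.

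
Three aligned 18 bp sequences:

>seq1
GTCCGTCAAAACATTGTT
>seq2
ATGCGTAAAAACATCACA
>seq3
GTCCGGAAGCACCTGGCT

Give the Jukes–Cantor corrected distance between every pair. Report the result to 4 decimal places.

seq1–seq2: 7/18 sites differ → p ≈ 0.388889, d = −0.75 ln(1 − 0.518519) = 0.548166 ≈ 0.5482.
seq1–seq3: 7/18 sites differ → p ≈ 0.388889, d = −0.75 ln(1 − 0.518519) = 0.548166 ≈ 0.5482.
seq2–seq3: 9/18 sites differ → p = 0.5, d = −0.75 ln(1 − 0.666667) = 0.823960 ≈ 0.8240.

d(seq1,seq2) = 0.5482, d(seq1,seq3) = 0.5482, d(seq2,seq3) = 0.8240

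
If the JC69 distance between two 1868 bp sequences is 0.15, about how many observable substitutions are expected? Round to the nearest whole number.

Invert JC69: p = (3/4)(1 − e^(−4d/3)) = 0.75 × (1 − e^(-0.2)) = 0.75 × (1 − 0.818731) = 0.135952.
Expected differing sites = pL ≈ 0.135952 × 1868 = 253.958336 ≈ 254.

254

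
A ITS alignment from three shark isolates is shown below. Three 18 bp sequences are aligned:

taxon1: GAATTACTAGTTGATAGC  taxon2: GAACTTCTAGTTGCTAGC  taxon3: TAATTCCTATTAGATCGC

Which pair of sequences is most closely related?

taxon1–taxon2: 3/18 differ, p = 0.167, d = 0.188.
taxon1–taxon3: 5/18 differ, p = 0.278, d = 0.347.
taxon2–taxon3: 7/18 differ, p = 0.389, d = 0.548.
The smallest distance is between taxon1 and taxon2.

taxon1 and taxon2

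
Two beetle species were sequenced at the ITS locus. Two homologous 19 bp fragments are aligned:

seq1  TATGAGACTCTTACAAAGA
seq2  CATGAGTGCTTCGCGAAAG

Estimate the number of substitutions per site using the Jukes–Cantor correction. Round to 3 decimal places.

0.907

The sequences differ at 10 of 19 sites (1, 7, 8, 9, 10, 12, 13, 15, 18, 19), so p = 10/19 ≈ 0.526316.
d = −(3/4) ln(1 − 4p/3) = −0.75 ln(1 − 0.701755) = −0.75 ln(0.298245)
  = −0.75 × (-1.209840) = 0.907380 substitutions/site.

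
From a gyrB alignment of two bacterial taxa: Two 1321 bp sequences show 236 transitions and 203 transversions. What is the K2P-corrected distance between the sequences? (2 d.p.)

P = 236/1321 ≈ 0.178653 and Q = 203/1321 ≈ 0.153671.
Under the Kimura two-parameter model, d = −½ ln(1 − 2P − Q) − ¼ ln(1 − 2Q).
1 − 2P − Q = 0.489023, giving −½ ln(0.489023) = 0.357673.
1 − 2Q = 0.692658, giving −¼ ln(0.692658) = 0.091805.
d = 0.357673 + 0.091805 = 0.449478.

0.45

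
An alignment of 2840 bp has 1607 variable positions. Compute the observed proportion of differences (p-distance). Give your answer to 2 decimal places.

p = 1607/2840 = 0.565845… ≈ 0.57 (to 2 d.p.).

0.57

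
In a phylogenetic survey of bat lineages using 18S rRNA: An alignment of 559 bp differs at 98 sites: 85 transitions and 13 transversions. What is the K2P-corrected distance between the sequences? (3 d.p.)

0.210

P = 85/559 ≈ 0.152057 and Q = 13/559 ≈ 0.023256.
Under the Kimura two-parameter model, d = −½ ln(1 − 2P − Q) − ¼ ln(1 − 2Q).
1 − 2P − Q = 0.67263, giving −½ ln(0.67263) = 0.198280.
1 − 2Q = 0.953488, giving −¼ ln(0.953488) = 0.011907.
d = 0.198280 + 0.011907 = 0.210187.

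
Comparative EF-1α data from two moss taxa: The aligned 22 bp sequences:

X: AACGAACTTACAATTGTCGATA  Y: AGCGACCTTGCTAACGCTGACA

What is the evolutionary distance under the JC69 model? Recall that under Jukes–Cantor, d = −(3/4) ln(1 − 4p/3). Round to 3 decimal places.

0.591

The sequences differ at 9 of 22 sites (2, 6, 10, 12, 14, 15, 17, 18, 21), so p = 9/22 ≈ 0.409091.
d = −(3/4) ln(1 − 4p/3) = −0.75 ln(1 − 0.545455) = −0.75 ln(0.454545)
  = −0.75 × (-0.788458) = 0.591344 substitutions/site.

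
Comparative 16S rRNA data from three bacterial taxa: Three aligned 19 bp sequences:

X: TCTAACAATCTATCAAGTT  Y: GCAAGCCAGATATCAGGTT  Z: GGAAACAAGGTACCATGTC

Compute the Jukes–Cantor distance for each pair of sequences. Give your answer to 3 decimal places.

X–Y: 7/19 sites differ → p ≈ 0.368421, d = −0.75 ln(1 − 0.491228) = 0.506816 ≈ 0.507.
X–Z: 8/19 sites differ → p ≈ 0.421053, d = −0.75 ln(1 − 0.561404) = 0.618132 ≈ 0.618.
Y–Z: 7/19 sites differ → p ≈ 0.368421, d = −0.75 ln(1 − 0.491228) = 0.506816 ≈ 0.507.

d(X,Y) = 0.507, d(X,Z) = 0.618, d(Y,Z) = 0.507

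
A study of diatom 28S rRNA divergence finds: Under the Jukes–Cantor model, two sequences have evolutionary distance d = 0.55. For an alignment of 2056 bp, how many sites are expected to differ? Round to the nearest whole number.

801

Invert JC69: p = (3/4)(1 − e^(−4d/3)) = 0.75 × (1 − e^(-0.733333)) = 0.75 × (1 − 0.480305) = 0.389771.
Expected differing sites = pL ≈ 0.389771 × 2056 = 801.369176 ≈ 801.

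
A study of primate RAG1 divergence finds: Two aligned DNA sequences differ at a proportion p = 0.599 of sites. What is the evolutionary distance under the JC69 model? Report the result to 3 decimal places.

d = −(3/4) ln(1 − 4p/3) = −0.75 ln(1 − 0.798667) = −0.75 ln(0.201333)
  = −0.75 × (-1.602795) = 1.202096 substitutions/site.

1.202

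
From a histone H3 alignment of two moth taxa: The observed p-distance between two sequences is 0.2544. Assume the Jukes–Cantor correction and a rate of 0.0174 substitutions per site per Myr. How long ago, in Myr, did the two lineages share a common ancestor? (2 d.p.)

d = −(3/4) ln(1 − 4p/3) = −0.75 ln(1 − 0.3392) = −0.75 ln(0.6608)
  = −0.75 × (-0.414304) = 0.310728 substitutions/site.
Under a molecular clock d = 2μt, so t = d/(2μ) = 0.310728 / (2 × 0.0174) = 8.93 Myr.

8.93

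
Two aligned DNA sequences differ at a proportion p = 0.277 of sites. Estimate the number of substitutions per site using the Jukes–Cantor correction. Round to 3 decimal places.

0.346

d = −(3/4) ln(1 − 4p/3) = −0.75 ln(1 − 0.369333) = −0.75 ln(0.630667)
  = −0.75 × (-0.460977) = 0.345733 substitutions/site.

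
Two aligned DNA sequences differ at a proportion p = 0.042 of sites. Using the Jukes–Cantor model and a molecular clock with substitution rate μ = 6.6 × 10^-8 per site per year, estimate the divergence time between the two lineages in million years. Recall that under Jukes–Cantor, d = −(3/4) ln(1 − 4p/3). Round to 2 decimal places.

0.33

d = −(3/4) ln(1 − 4p/3) = −0.75 ln(1 − 0.056) = −0.75 ln(0.944)
  = −0.75 × (-0.057629) = 0.043222 substitutions/site.
Under a molecular clock d = 2μt, so t = d/(2μ) = 0.043222 / (2 × 6.6 × 10^-8) = 0.33 million years.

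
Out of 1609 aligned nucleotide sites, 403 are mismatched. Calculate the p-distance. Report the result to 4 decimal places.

0.2505

p = 403/1609 = 0.250466… ≈ 0.2505 (to 4 d.p.).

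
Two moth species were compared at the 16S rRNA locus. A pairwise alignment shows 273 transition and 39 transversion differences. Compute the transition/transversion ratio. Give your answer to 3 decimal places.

7.000

R = 273/39 = 7.000.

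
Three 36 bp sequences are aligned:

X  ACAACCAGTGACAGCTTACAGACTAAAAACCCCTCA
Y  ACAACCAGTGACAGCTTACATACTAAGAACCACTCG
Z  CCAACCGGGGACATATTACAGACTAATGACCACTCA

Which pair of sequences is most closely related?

X–Y: 4/36 differ, p = 0.111, d = 0.120.
X–Z: 8/36 differ, p = 0.222, d = 0.264.
Y–Z: 9/36 differ, p = 0.250, d = 0.304.
The smallest distance is between X and Y.

X and Y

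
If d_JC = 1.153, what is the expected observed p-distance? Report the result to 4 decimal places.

0.5888

p = (3/4)(1 − e^(−4d/3)) = 0.75 × (1 − e^(-1.537333)) = 0.75 × (1 − 0.214954) = 0.588785.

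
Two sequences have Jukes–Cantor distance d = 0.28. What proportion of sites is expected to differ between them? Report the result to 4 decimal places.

0.2337

p = (3/4)(1 − e^(−4d/3)) = 0.75 × (1 − e^(-0.373333)) = 0.75 × (1 − 0.688436) = 0.233673.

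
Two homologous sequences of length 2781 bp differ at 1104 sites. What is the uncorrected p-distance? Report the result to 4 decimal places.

p = 1104/2781 = 0.396979… ≈ 0.3970 (to 4 d.p.).

0.3970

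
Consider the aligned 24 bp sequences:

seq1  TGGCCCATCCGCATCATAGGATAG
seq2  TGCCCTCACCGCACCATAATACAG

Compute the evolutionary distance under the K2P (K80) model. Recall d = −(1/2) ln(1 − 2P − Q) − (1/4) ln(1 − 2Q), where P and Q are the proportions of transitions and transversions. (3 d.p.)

Of 24 sites, 4 differences are transitions and 4 are transversions, so P = 4/24 ≈ 0.166667 and Q = 4/24 ≈ 0.166667.
Under the Kimura two-parameter model, d = −½ ln(1 − 2P − Q) − ¼ ln(1 − 2Q).
1 − 2P − Q = 0.499999, giving −½ ln(0.499999) = 0.346575.
1 − 2Q = 0.666666, giving −¼ ln(0.666666) = 0.101367.
d = 0.346575 + 0.101367 = 0.447942.

0.448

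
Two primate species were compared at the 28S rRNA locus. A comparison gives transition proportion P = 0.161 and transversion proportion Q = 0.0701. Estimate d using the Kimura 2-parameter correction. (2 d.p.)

Under the Kimura two-parameter model, d = −½ ln(1 − 2P − Q) − ¼ ln(1 − 2Q).
1 − 2P − Q = 0.6079, giving −½ ln(0.6079) = 0.248872.
1 − 2Q = 0.8598, giving −¼ ln(0.8598) = 0.037764.
d = 0.248872 + 0.037764 = 0.286636.

0.29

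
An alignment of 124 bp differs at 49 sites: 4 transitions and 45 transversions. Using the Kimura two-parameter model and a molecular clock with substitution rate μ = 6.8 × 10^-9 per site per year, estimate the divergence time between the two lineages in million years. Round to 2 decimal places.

P = 4/124 ≈ 0.032258 and Q = 45/124 ≈ 0.362903.
Under the Kimura two-parameter model, d = −½ ln(1 − 2P − Q) − ¼ ln(1 − 2Q).
1 − 2P − Q = 0.572581, giving −½ ln(0.572581) = 0.278801.
1 − 2Q = 0.274194, giving −¼ ln(0.274194) = 0.323480.
d = 0.278801 + 0.323480 = 0.602281.
Under a molecular clock d = 2μt, so t = d/(2μ) = 0.602281 / (2 × 6.8 × 10^-9) = 44.29 million years.

44.29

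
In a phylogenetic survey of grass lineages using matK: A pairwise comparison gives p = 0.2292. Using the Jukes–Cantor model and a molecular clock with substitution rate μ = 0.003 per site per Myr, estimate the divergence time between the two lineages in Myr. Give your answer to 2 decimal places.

d = −(3/4) ln(1 − 4p/3) = −0.75 ln(1 − 0.3056) = −0.75 ln(0.6944)
  = −0.75 × (-0.364707) = 0.273530 substitutions/site.
Under a molecular clock d = 2μt, so t = d/(2μ) = 0.273530 / (2 × 0.003) = 45.59 Myr.

45.59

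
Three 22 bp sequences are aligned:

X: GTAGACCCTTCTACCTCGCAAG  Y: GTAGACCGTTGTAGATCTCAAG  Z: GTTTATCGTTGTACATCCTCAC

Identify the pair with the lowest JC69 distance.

X and Y

X–Y: 5/22 differ, p = 0.227, d = 0.271.
X–Z: 10/22 differ, p = 0.455, d = 0.699.
Y–Z: 8/22 differ, p = 0.364, d = 0.497.
The smallest distance is between X and Y.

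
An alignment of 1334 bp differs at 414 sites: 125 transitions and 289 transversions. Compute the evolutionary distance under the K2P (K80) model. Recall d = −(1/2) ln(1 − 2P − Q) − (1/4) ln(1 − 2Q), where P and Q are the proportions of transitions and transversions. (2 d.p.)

0.40

P = 125/1334 ≈ 0.093703 and Q = 289/1334 ≈ 0.216642.
Under the Kimura two-parameter model, d = −½ ln(1 − 2P − Q) − ¼ ln(1 − 2Q).
1 − 2P − Q = 0.595952, giving −½ ln(0.595952) = 0.258798.
1 − 2Q = 0.566716, giving −¼ ln(0.566716) = 0.141974.
d = 0.258798 + 0.141974 = 0.400772.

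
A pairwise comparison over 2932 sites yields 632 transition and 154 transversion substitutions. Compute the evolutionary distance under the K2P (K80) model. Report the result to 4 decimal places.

0.3582

P = 632/2932 ≈ 0.215553 and Q = 154/2932 ≈ 0.052524.
Under the Kimura two-parameter model, d = −½ ln(1 − 2P − Q) − ¼ ln(1 − 2Q).
1 − 2P − Q = 0.51637, giving −½ ln(0.51637) = 0.330466.
1 − 2Q = 0.894952, giving −¼ ln(0.894952) = 0.027746.
d = 0.330466 + 0.027746 = 0.358212.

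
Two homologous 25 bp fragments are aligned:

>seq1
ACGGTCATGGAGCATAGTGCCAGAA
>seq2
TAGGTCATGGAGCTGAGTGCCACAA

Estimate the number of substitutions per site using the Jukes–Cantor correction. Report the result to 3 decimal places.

0.233

The sequences differ at 5 of 25 sites (1, 2, 14, 15, 23), so p = 5/25 = 0.2.
d = −(3/4) ln(1 − 4p/3) = −0.75 ln(1 − 0.266667) = −0.75 ln(0.733333)
  = −0.75 × (-0.310155) = 0.232616 substitutions/site.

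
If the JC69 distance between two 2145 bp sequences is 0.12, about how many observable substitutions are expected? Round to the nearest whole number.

Invert JC69: p = (3/4)(1 − e^(−4d/3)) = 0.75 × (1 − e^(-0.16)) = 0.75 × (1 − 0.852144) = 0.110892.
Expected differing sites = pL ≈ 0.110892 × 2145 = 237.86334 ≈ 238.

238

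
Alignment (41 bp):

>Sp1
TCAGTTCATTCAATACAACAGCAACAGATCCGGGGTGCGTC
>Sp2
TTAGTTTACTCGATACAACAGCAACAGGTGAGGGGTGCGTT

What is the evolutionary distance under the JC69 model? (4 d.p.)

0.2260

The sequences differ at 8 of 41 sites (2, 7, 9, 12, 28, 30, 31, 41), so p = 8/41 ≈ 0.195122.
d = −(3/4) ln(1 − 4p/3) = −0.75 ln(1 − 0.260163) = −0.75 ln(0.739837)
  = −0.75 × (-0.301325) = 0.225994 substitutions/site.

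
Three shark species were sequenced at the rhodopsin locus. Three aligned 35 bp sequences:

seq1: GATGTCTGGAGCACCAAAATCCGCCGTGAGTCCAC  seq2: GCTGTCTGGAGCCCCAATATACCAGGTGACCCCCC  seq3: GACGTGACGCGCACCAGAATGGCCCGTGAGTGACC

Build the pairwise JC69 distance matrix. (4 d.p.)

d(seq1,seq2) = 0.3597, d(seq1,seq3) = 0.4582, d(seq2,seq3) = 0.7823

seq1–seq2: 10/35 sites differ → p ≈ 0.285714, d = −0.75 ln(1 − 0.380952) = 0.359679 ≈ 0.3597.
seq1–seq3: 12/35 sites differ → p ≈ 0.342857, d = −0.75 ln(1 − 0.457143) = 0.458182 ≈ 0.4582.
seq2–seq3: 17/35 sites differ → p ≈ 0.485714, d = −0.75 ln(1 − 0.647619) = 0.782282 ≈ 0.7823.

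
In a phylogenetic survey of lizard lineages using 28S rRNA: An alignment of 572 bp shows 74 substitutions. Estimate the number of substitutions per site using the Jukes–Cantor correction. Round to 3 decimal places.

0.142

p = 74/572 ≈ 0.129371.
d = −(3/4) ln(1 − 4p/3) = −0.75 ln(1 − 0.172495) = −0.75 ln(0.827505)
  = −0.75 × (-0.189340) = 0.142005 substitutions/site.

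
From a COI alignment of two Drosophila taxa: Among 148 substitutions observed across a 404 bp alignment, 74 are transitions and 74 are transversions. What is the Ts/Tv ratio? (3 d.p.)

R = 74/74 = 1.000.

1.000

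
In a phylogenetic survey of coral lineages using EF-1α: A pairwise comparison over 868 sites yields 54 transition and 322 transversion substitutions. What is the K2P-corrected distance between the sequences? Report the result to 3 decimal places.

0.681

P = 54/868 ≈ 0.062212 and Q = 322/868 ≈ 0.370968.
Under the Kimura two-parameter model, d = −½ ln(1 − 2P − Q) − ¼ ln(1 − 2Q).
1 − 2P − Q = 0.504608, giving −½ ln(0.504608) = 0.341987.
1 − 2Q = 0.258064, giving −¼ ln(0.258064) = 0.338637.
d = 0.341987 + 0.338637 = 0.680624.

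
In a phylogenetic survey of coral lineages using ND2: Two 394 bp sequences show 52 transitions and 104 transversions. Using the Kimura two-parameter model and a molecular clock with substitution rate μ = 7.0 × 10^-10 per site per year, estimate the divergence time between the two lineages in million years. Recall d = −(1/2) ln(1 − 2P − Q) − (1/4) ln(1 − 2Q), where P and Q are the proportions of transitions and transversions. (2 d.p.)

402.11

P = 52/394 ≈ 0.13198 and Q = 104/394 ≈ 0.263959.
Under the Kimura two-parameter model, d = −½ ln(1 − 2P − Q) − ¼ ln(1 − 2Q).
1 − 2P − Q = 0.472081, giving −½ ln(0.472081) = 0.375302.
1 − 2Q = 0.472082, giving −¼ ln(0.472082) = 0.187651.
d = 0.375302 + 0.187651 = 0.562953.
Under a molecular clock d = 2μt, so t = d/(2μ) = 0.562953 / (2 × 7.0 × 10^-10) = 402.11 million years.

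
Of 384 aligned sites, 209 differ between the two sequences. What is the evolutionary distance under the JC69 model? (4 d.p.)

0.9701

p = 209/384 ≈ 0.544271.
d = −(3/4) ln(1 − 4p/3) = −0.75 ln(1 − 0.725695) = −0.75 ln(0.274305)
  = −0.75 × (-1.293515) = 0.970136 substitutions/site.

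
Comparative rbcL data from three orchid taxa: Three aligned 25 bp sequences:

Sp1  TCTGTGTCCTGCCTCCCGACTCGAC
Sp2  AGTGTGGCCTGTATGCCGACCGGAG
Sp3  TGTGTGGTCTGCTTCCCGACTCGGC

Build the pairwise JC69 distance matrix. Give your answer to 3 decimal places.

d(Sp1,Sp2) = 0.490, d(Sp1,Sp3) = 0.233, d(Sp2,Sp3) = 0.490

Sp1–Sp2: 9/25 sites differ → p = 0.36, d = −0.75 ln(1 − 0.48) = 0.490445 ≈ 0.490.
Sp1–Sp3: 5/25 sites differ → p = 0.2, d = −0.75 ln(1 − 0.266667) = 0.232617 ≈ 0.233.
Sp2–Sp3: 9/25 sites differ → p = 0.36, d = −0.75 ln(1 − 0.48) = 0.490445 ≈ 0.490.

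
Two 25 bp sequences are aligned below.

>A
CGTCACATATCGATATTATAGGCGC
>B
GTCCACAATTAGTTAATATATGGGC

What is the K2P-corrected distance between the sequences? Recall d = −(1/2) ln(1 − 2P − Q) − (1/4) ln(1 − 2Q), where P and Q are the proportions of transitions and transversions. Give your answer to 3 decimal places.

Of 25 sites, 1 differences are transitions and 9 are transversions, so P = 1/25 = 0.04 and Q = 9/25 = 0.36.
Under the Kimura two-parameter model, d = −½ ln(1 − 2P − Q) − ¼ ln(1 − 2Q).
1 − 2P − Q = 0.56, giving −½ ln(0.56) = 0.289909.
1 − 2Q = 0.28, giving −¼ ln(0.28) = 0.318241.
d = 0.289909 + 0.318241 = 0.608150.

0.608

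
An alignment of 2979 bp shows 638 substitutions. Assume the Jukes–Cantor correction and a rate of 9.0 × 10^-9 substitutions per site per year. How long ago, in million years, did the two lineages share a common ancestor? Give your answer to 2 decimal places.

p = 638/2979 ≈ 0.214166.
d = −(3/4) ln(1 − 4p/3) = −0.75 ln(1 − 0.285555) = −0.75 ln(0.714445)
  = −0.75 × (-0.336249) = 0.252187 substitutions/site.
Under a molecular clock d = 2μt, so t = d/(2μ) = 0.252187 / (2 × 9.0 × 10^-9) = 14.01 million years.

14.01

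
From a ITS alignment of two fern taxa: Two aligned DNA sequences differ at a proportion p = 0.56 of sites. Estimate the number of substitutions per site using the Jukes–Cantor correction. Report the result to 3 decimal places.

1.030

d = −(3/4) ln(1 − 4p/3) = −0.75 ln(1 − 0.746667) = −0.75 ln(0.253333)
  = −0.75 × (-1.373050) = 1.029788 substitutions/site.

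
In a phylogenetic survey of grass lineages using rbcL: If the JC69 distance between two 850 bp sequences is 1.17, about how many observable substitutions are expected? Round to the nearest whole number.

504

Invert JC69: p = (3/4)(1 − e^(−4d/3)) = 0.75 × (1 − e^(-1.56)) = 0.75 × (1 − 0.210136) = 0.592398.
Expected differing sites = pL ≈ 0.592398 × 850 = 503.5383 ≈ 504.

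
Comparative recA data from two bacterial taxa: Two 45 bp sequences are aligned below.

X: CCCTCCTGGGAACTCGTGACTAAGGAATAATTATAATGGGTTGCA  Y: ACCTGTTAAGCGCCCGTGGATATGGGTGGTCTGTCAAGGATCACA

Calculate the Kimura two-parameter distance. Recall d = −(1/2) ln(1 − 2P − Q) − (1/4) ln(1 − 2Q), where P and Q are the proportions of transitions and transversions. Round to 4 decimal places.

Of 45 sites, 13 differences are transitions and 10 are transversions, so P = 13/45 ≈ 0.288889 and Q = 10/45 ≈ 0.222222.
Under the Kimura two-parameter model, d = −½ ln(1 − 2P − Q) − ¼ ln(1 − 2Q).
1 − 2P − Q = 0.2, giving −½ ln(0.2) = 0.804719.
1 − 2Q = 0.555556, giving −¼ ln(0.555556) = 0.146946.
d = 0.804719 + 0.146946 = 0.951665.

0.9517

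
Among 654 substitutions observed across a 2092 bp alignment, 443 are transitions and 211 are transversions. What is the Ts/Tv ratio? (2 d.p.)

R = 443/211 = 2.099526… ≈ 2.10 (to 2 d.p.).

2.10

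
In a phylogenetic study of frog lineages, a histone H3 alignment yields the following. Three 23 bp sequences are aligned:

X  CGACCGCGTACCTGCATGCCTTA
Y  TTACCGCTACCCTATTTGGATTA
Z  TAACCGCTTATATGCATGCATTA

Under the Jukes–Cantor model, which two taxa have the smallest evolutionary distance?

X–Y: 10/23 differ, p = 0.435, d = 0.650.
X–Z: 6/23 differ, p = 0.261, d = 0.321.
Y–Z: 9/23 differ, p = 0.391, d = 0.553.
The smallest distance is between X and Z.

X and Z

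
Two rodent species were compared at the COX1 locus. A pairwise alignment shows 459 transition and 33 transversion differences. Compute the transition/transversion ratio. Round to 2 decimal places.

13.91

R = 459/33 = 13.909090… ≈ 13.91 (to 2 d.p.).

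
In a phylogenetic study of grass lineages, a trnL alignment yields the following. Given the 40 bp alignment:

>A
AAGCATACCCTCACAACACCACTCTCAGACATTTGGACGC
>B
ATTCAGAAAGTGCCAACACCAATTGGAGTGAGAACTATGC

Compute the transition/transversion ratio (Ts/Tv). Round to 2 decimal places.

Transitions are A↔G and C↔T; transversions are all other mismatches.
Transitions: 2. Transversions: 18.
R = 2/18 = 0.111111… ≈ 0.11 (to 2 d.p.).

0.11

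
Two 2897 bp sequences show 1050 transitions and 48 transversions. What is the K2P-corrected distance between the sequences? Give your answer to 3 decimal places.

0.685

P = 1050/2897 ≈ 0.362444 and Q = 48/2897 ≈ 0.016569.
Under the Kimura two-parameter model, d = −½ ln(1 − 2P − Q) − ¼ ln(1 − 2Q).
1 − 2P − Q = 0.258543, giving −½ ln(0.258543) = 0.676347.
1 − 2Q = 0.966862, giving −¼ ln(0.966862) = 0.008425.
d = 0.676347 + 0.008425 = 0.684772.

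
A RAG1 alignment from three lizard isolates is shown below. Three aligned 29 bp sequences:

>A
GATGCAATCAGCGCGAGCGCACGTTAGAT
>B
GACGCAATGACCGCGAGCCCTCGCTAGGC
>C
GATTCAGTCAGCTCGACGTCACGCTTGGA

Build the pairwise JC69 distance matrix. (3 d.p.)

d(A,B) = 0.344, d(A,C) = 0.462, d(B,C) = 0.602

A–B: 8/29 sites differ → p ≈ 0.275862, d = −0.75 ln(1 − 0.367816) = 0.343931 ≈ 0.344.
A–C: 10/29 sites differ → p ≈ 0.344828, d = −0.75 ln(1 − 0.459771) = 0.461822 ≈ 0.462.
B–C: 12/29 sites differ → p ≈ 0.413793, d = −0.75 ln(1 − 0.551724) = 0.601760 ≈ 0.602.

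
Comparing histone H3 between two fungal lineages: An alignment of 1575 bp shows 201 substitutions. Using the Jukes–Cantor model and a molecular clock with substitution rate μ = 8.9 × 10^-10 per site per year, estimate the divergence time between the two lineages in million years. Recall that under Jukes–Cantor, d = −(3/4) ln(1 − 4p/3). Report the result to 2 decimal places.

p = 201/1575 ≈ 0.127619.
d = −(3/4) ln(1 − 4p/3) = −0.75 ln(1 − 0.170159) = −0.75 ln(0.829841)
  = −0.75 × (-0.186521) = 0.139891 substitutions/site.
Under a molecular clock d = 2μt, so t = d/(2μ) = 0.139891 / (2 × 8.9 × 10^-10) = 78.59 million years.

78.59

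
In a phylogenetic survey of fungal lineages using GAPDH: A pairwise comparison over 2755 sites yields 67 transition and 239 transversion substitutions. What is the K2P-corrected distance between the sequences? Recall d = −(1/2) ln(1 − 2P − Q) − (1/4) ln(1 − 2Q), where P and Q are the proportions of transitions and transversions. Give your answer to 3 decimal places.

P = 67/2755 ≈ 0.024319 and Q = 239/2755 ≈ 0.086751.
Under the Kimura two-parameter model, d = −½ ln(1 − 2P − Q) − ¼ ln(1 − 2Q).
1 − 2P − Q = 0.864611, giving −½ ln(0.864611) = 0.072738.
1 − 2Q = 0.826498, giving −¼ ln(0.826498) = 0.047639.
d = 0.072738 + 0.047639 = 0.120377.

0.120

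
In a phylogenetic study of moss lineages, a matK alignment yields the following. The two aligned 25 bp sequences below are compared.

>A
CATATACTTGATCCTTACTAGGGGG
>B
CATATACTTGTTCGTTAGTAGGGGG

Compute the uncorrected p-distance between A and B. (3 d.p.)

The sequences differ at 3 of 25 positions (sites 11, 14, 18).
p = 3/25 = 0.120.

0.120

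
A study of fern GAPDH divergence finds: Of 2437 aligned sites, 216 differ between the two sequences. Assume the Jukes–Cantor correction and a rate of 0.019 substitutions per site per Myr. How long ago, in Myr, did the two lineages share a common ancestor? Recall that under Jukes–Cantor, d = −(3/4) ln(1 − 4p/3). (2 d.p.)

2.48

p = 216/2437 ≈ 0.088634.
d = −(3/4) ln(1 − 4p/3) = −0.75 ln(1 − 0.118179) = −0.75 ln(0.881821)
  = −0.75 × (-0.125766) = 0.094325 substitutions/site.
Under a molecular clock d = 2μt, so t = d/(2μ) = 0.094325 / (2 × 0.019) = 2.48 Myr.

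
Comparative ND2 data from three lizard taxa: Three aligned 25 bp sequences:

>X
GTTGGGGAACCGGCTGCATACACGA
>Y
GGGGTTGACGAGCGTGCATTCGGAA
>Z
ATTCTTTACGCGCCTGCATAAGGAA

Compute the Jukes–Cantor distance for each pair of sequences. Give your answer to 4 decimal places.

d(X,Y) = 0.8865, d(X,Z) = 0.7662, d(Y,Z) = 0.4904

X–Y: 13/25 sites differ → p = 0.52, d = −0.75 ln(1 − 0.693333) = 0.886495 ≈ 0.8865.
X–Z: 12/25 sites differ → p = 0.48, d = −0.75 ln(1 − 0.64) = 0.766238 ≈ 0.7662.
Y–Z: 9/25 sites differ → p = 0.36, d = −0.75 ln(1 − 0.48) = 0.490445 ≈ 0.4904.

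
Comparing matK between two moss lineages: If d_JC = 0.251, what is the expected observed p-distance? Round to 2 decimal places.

p = (3/4)(1 − e^(−4d/3)) = 0.75 × (1 − e^(-0.334667)) = 0.75 × (1 − 0.715576) = 0.213318.

0.21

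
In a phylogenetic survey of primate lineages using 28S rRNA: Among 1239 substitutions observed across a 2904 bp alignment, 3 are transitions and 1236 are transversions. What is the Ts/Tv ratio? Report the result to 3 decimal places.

0.002

R = 3/1236 = 0.002427… ≈ 0.002 (to 3 d.p.).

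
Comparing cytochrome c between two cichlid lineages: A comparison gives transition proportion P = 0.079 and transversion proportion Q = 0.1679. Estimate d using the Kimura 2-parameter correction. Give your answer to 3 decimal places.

Under the Kimura two-parameter model, d = −½ ln(1 − 2P − Q) − ¼ ln(1 − 2Q).
1 − 2P − Q = 0.6741, giving −½ ln(0.6741) = 0.197188.
1 − 2Q = 0.6642, giving −¼ ln(0.6642) = 0.102293.
d = 0.197188 + 0.102293 = 0.299481.

0.299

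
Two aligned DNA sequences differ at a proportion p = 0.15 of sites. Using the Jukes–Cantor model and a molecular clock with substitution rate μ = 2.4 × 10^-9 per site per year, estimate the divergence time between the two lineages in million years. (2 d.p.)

34.87

d = −(3/4) ln(1 − 4p/3) = −0.75 ln(1 − 0.2) = −0.75 ln(0.8)
  = −0.75 × (-0.223144) = 0.167358 substitutions/site.
Under a molecular clock d = 2μt, so t = d/(2μ) = 0.167358 / (2 × 2.4 × 10^-9) = 34.87 million years.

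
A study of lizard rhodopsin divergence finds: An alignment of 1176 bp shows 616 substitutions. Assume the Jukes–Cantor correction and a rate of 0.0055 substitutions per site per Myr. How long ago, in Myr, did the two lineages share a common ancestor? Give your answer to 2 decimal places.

81.73

p = 616/1176 ≈ 0.52381.
d = −(3/4) ln(1 − 4p/3) = −0.75 ln(1 − 0.698413) = −0.75 ln(0.301587)
  = −0.75 × (-1.198697) = 0.899023 substitutions/site.
Under a molecular clock d = 2μt, so t = d/(2μ) = 0.899023 / (2 × 0.0055) = 81.73 Myr.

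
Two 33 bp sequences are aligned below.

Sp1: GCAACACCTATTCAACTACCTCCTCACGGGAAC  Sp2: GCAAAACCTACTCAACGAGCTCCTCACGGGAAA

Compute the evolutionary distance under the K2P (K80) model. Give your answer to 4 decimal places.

Of 33 sites, 1 differences are transitions and 4 are transversions, so P = 1/33 ≈ 0.030303 and Q = 4/33 ≈ 0.121212.
Under the Kimura two-parameter model, d = −½ ln(1 − 2P − Q) − ¼ ln(1 − 2Q).
1 − 2P − Q = 0.818182, giving −½ ln(0.818182) = 0.100335.
1 − 2Q = 0.757576, giving −¼ ln(0.757576) = 0.069408.
d = 0.100335 + 0.069408 = 0.169743.

0.1697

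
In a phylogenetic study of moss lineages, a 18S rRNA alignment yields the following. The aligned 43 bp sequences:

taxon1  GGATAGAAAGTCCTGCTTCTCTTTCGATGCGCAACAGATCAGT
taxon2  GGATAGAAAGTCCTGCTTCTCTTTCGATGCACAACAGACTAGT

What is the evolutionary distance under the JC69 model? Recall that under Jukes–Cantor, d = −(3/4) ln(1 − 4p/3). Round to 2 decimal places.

The sequences differ at 3 of 43 sites (31, 39, 40), so p = 3/43 ≈ 0.069767.
d = −(3/4) ln(1 − 4p/3) = −0.75 ln(1 − 0.093023) = −0.75 ln(0.906977)
  = −0.75 × (-0.097638) = 0.073229 substitutions/site.

0.07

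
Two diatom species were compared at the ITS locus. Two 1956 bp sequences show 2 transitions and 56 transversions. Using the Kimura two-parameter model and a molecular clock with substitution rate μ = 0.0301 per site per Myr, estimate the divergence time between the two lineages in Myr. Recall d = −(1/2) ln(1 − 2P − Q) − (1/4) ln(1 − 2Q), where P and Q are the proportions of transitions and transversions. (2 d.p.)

0.50

P = 2/1956 ≈ 0.001022 and Q = 56/1956 ≈ 0.02863.
Under the Kimura two-parameter model, d = −½ ln(1 − 2P − Q) − ¼ ln(1 − 2Q).
1 − 2P − Q = 0.969326, giving −½ ln(0.969326) = 0.015577.
1 − 2Q = 0.94274, giving −¼ ln(0.94274) = 0.014741.
d = 0.015577 + 0.014741 = 0.030318.
Under a molecular clock d = 2μt, so t = d/(2μ) = 0.030318 / (2 × 0.0301) = 0.50 Myr.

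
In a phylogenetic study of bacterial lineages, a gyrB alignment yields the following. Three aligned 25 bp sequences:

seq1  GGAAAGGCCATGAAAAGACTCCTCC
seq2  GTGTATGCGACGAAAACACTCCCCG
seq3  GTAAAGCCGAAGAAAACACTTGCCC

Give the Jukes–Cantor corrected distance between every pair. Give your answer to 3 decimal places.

d(seq1,seq2) = 0.490, d(seq1,seq3) = 0.417, d(seq2,seq3) = 0.417

seq1–seq2: 9/25 sites differ → p = 0.36, d = −0.75 ln(1 − 0.48) = 0.490445 ≈ 0.490.
seq1–seq3: 8/25 sites differ → p = 0.32, d = −0.75 ln(1 − 0.426667) = 0.417216 ≈ 0.417.
seq2–seq3: 8/25 sites differ → p = 0.32, d = −0.75 ln(1 − 0.426667) = 0.417216 ≈ 0.417.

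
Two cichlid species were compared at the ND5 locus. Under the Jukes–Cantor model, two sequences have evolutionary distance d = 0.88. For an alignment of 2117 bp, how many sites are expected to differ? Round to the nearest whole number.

Invert JC69: p = (3/4)(1 − e^(−4d/3)) = 0.75 × (1 − e^(-1.173333)) = 0.75 × (1 − 0.309334) = 0.518000.
Expected differing sites = pL ≈ 0.518000 × 2117 = 1096.606 ≈ 1097.

1097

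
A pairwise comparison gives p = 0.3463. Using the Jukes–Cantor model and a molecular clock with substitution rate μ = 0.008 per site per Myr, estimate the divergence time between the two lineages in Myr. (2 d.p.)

d = −(3/4) ln(1 − 4p/3) = −0.75 ln(1 − 0.461733) = −0.75 ln(0.538267)
  = −0.75 × (-0.619401) = 0.464551 substitutions/site.
Under a molecular clock d = 2μt, so t = d/(2μ) = 0.464551 / (2 × 0.008) = 29.03 Myr.

29.03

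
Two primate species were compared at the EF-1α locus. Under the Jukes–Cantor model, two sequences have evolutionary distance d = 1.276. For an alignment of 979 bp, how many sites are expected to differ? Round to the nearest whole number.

Invert JC69: p = (3/4)(1 − e^(−4d/3)) = 0.75 × (1 − e^(-1.701333)) = 0.75 × (1 − 0.182440) = 0.613170.
Expected differing sites = pL ≈ 0.613170 × 979 = 600.29343 ≈ 600.

600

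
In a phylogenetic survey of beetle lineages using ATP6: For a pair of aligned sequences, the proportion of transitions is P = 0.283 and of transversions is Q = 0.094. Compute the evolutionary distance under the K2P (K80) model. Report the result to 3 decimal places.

0.591

Under the Kimura two-parameter model, d = −½ ln(1 − 2P − Q) − ¼ ln(1 − 2Q).
1 − 2P − Q = 0.34, giving −½ ln(0.34) = 0.539405.
1 − 2Q = 0.812, giving −¼ ln(0.812) = 0.052064.
d = 0.539405 + 0.052064 = 0.591469.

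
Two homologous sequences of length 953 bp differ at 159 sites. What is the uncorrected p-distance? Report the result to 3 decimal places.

0.167

p = 159/953 = 0.166841… ≈ 0.167 (to 3 d.p.).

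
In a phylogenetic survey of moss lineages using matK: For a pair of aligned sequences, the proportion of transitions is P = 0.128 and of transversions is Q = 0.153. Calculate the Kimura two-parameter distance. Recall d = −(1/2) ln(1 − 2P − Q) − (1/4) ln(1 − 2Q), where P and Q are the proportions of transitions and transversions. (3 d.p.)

Under the Kimura two-parameter model, d = −½ ln(1 − 2P − Q) − ¼ ln(1 − 2Q).
1 − 2P − Q = 0.591, giving −½ ln(0.591) = 0.262970.
1 − 2Q = 0.694, giving −¼ ln(0.694) = 0.091321.
d = 0.262970 + 0.091321 = 0.354291.

0.354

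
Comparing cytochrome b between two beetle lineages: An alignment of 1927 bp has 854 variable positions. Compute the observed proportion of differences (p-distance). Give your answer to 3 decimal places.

0.443

p = 854/1927 = 0.443175… ≈ 0.443 (to 3 d.p.).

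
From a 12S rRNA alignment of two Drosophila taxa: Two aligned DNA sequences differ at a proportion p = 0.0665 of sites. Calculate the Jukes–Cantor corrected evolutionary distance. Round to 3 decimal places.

d = −(3/4) ln(1 − 4p/3) = −0.75 ln(1 − 0.088667) = −0.75 ln(0.911333)
  = −0.75 × (-0.092847) = 0.069635 substitutions/site.

0.070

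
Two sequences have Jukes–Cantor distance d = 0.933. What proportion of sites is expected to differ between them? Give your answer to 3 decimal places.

0.534

p = (3/4)(1 − e^(−4d/3)) = 0.75 × (1 − e^(-1.244)) = 0.75 × (1 − 0.288229) = 0.533828.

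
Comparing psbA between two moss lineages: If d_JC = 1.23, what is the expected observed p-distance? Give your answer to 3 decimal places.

0.605

p = (3/4)(1 − e^(−4d/3)) = 0.75 × (1 − e^(-1.64)) = 0.75 × (1 − 0.193980) = 0.604515.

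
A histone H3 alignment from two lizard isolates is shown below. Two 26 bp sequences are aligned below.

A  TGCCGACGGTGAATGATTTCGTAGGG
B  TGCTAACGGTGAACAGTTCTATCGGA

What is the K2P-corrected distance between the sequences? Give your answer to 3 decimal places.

Of 26 sites, 9 differences are transitions and 1 are transversions, so P = 9/26 ≈ 0.346154 and Q = 1/26 ≈ 0.038462.
Under the Kimura two-parameter model, d = −½ ln(1 − 2P − Q) − ¼ ln(1 − 2Q).
1 − 2P − Q = 0.26923, giving −½ ln(0.26923) = 0.656095.
1 − 2Q = 0.923076, giving −¼ ln(0.923076) = 0.020011.
d = 0.656095 + 0.020011 = 0.676106.

0.676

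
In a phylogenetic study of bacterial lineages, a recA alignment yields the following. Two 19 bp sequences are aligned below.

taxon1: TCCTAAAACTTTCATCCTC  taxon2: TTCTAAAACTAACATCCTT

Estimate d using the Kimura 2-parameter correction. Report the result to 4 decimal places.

Of 19 sites, 2 differences are transitions and 2 are transversions, so P = 2/19 ≈ 0.105263 and Q = 2/19 ≈ 0.105263.
Under the Kimura two-parameter model, d = −½ ln(1 − 2P − Q) − ¼ ln(1 − 2Q).
1 − 2P − Q = 0.684211, giving −½ ln(0.684211) = 0.189744.
1 − 2Q = 0.789474, giving −¼ ln(0.789474) = 0.059097.
d = 0.189744 + 0.059097 = 0.248841.

0.2488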